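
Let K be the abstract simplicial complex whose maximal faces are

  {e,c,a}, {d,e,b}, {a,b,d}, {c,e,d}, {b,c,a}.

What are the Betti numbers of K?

K has 5 vertices, 10 edges, 5 triangles.
rank ∂_0 = 0, rank ∂_1 = 4 ⇒ b_0 = 5 − 0 − 4 = 1; all invariant factors of ∂_1 are 1 so no torsion. So H_0 = Z.
rank ∂_1 = 4, rank ∂_2 = 5 ⇒ b_1 = 10 − 4 − 5 = 1; all invariant factors of ∂_2 are 1 so no torsion. So H_1 = Z.
rank ∂_2 = 5, rank ∂_3 = 0 ⇒ b_2 = 5 − 5 − 0 = 0. So H_2 = 0.

b_0 = 1, b_1 = 1, b_2 = 0.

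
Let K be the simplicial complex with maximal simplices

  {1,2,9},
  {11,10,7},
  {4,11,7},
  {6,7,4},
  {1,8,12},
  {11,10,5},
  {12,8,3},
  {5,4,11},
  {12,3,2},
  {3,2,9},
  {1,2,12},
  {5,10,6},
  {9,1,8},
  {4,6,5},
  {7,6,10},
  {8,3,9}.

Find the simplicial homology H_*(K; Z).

Order the vertices as 1 < 2 < 3 < 4 < 5 < 6 < 7 < 8 < 9 < 10 < 11 < 12. Listing each simplex with vertices in this order, K has dimension 2 with simplices:

  0-simplices (12): [1], [2], [3], [4], [5], [6], [7], [8], [9], [10], [11], [12]
  1-simplices (24): (24 of them)
  2-simplices (16): [1,2,9], [1,2,12], [1,8,9], [1,8,12], [2,3,9], [2,3,12], [3,8,9], [3,8,12], [4,5,6], [4,5,11], [4,6,7], [4,7,11], [5,6,10], [5,10,11], [6,7,10], [7,10,11]

Hence C_0 ≅ Z^12, C_1 ≅ Z^24, C_2 ≅ Z^16.

Boundary ∂_1: C_1 → C_0 sends each edge [p,q] (with p < q) to q − p. For instance
  ∂[10,11] = [11] − [10].
As a 12×24 matrix over Z this has rank 10, with invariant factors (1,1,1,1,1,1,1,1,1,1).

The boundary map ∂_2: C_2 → C_1 maps a triangle to the signed sum of its edges. For instance
  ∂[5,10,11] = [10,11] − [5,11] + [5,10],
  ∂[7,10,11] = [10,11] − [7,11] + [7,10].
As a 24×16 matrix over Z this has rank 14, with invariant factors (1,1,1,1,1,1,1,1,1,1,1,1,1,1).

Computing H_k = (kernel of ∂_k) / (image of ∂_{k+1}):

  H_0: rank C_0 − rank ∂_1 = 12 − 10 = 2, and the invariant factors of ∂_1 are all 1, so H_0 = Z^2.
  H_1: rank ker ∂_1 − rank ∂_2 = (24 − 10) − 14 = 0, and the invariant factors of ∂_2 are all 1, so H_1 = 0.
  H_2: rank ker ∂_2 − rank ∂_3 = (16 − 14) − 0 = 2, and there is no ∂_3, so H_2 = Z^2.

(K is a triangulation of the disjoint union of the 2-sphere S^2 and the 2-sphere S^2.)

H_0 = Z^2,  H_1 = 0,  H_2 = Z^2.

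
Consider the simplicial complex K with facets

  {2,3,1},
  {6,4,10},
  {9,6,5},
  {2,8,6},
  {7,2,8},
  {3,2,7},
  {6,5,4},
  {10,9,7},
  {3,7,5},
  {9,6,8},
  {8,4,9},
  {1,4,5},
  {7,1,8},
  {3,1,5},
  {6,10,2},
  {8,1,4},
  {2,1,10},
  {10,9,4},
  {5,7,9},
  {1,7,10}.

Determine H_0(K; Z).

We work with the vertex ordering 1 < 2 < 3 < 4 < 5 < 6 < 7 < 8 < 9 < 10. The simplices of K, each written with vertices in increasing order, are:

  0-simplices (10): [1], [2], [3], [4], [5], [6], [7], [8], [9], [10]
  1-simplices (30): (30 of them)
  2-simplices (20): (20 of them)

Hence C_0 ≅ Z^10, C_1 ≅ Z^30, C_2 ≅ Z^20.

∂_1: C_1 → C_0 is given by ∂[p,q] = [q] − [p].
As a 10×30 matrix over Z this has rank 9, with invariant factors (1,1,1,1,1,1,1,1,1).

Boundary ∂_2: C_2 → C_1 acts by ∂[p,q,r] = [q,r] − [p,r] + [p,q]. For instance
  ∂[7,9,10] = [9,10] − [7,10] + [7,9],
  ∂[2,7,8] = [7,8] − [2,8] + [2,7].
As a 30×20 matrix over Z this has rank 20, with invariant factors (1,1,1,1,1,1,1,1,1,1,1,1,1,1,1,1,1,1,1,2).

Reading off H_k = ker ∂_k / im ∂_{k+1}:

  H_0: rank C_0 − rank ∂_1 = 10 − 9 = 1, and the invariant factors of ∂_1 are all 1, so H_0 = Z.

(K is a triangulation of the Klein bottle.)

H_0 = Z.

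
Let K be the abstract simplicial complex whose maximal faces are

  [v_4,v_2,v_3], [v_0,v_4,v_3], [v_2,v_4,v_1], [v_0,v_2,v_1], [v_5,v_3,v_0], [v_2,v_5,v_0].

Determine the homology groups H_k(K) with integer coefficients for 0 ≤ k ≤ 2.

We work with the vertex ordering v_0 < v_1 < v_2 < v_3 < v_4 < v_5. The simplices of K, each written with vertices in increasing order, are:

  0-simplices (6): [v_0], [v_1], [v_2], [v_3], [v_4], [v_5]
  1-simplices (12): [v_0,v_1], [v_0,v_2], [v_0,v_3], [v_0,v_4], [v_0,v_5], [v_1,v_2], [v_1,v_4], [v_2,v_3], [v_2,v_4], [v_2,v_5], [v_3,v_4], [v_3,v_5]
  2-simplices (6): [v_0,v_1,v_2], [v_0,v_2,v_5], [v_0,v_3,v_4], [v_0,v_3,v_5], [v_1,v_2,v_4], [v_2,v_3,v_4]

so the chain groups are C_0 ≅ Z^6, C_1 ≅ Z^12, C_2 ≅ Z^6.

The boundary map ∂_1: C_1 → C_0 is given by ∂[p,q] = [q] − [p].
The 6×12 boundary matrix has rank 5 and Smith normal form diag(1,1,1,1,1).

The boundary map ∂_2: C_2 → C_1 sends each 2-simplex [p,q,r] to [q,r] − [p,r] + [p,q]. For instance
  ∂[v_0,v_1,v_2] = [v_1,v_2] − [v_0,v_2] + [v_0,v_1],
  ∂[v_0,v_3,v_4] = [v_3,v_4] − [v_0,v_4] + [v_0,v_3].
The 12×6 boundary matrix has rank 6 and Smith normal form diag(1,1,1,1,1,1).

Now H_k = ker ∂_k / im ∂_{k+1}, so:

  H_0: rank C_0 − rank ∂_1 = 6 − 5 = 1, and the invariant factors of ∂_1 are all 1, so H_0 ≅ Z.
  H_1: rank ker ∂_1 − rank ∂_2 = (12 − 5) − 6 = 1, and the invariant factors of ∂_2 are all 1, so H_1 ≅ Z.
  H_2: rank ker ∂_2 − rank ∂_3 = (6 − 6) − 0 = 0, and there is no ∂_3, so H_2 ≅ 0.

As a check, the Euler characteristic is 6 − 12 + 6 = 0, which agrees with 1 − 1 + 0 = 0.

H_0 ≅ Z,  H_1 ≅ Z,  H_2 = 0.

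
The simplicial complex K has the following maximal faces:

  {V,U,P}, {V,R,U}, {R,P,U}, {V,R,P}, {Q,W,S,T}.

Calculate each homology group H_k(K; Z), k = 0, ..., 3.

H_0 = Z^2,  H_1 = 0,  H_2 = Z,  H_3 = 0.

Fix the vertex order P < Q < R < S < T < U < V < W and write every simplex with vertices in increasing order. Then dim K = 3 and the simplices of K are:

  0-simplices (8): P, Q, R, S, T, U, V, W
  1-simplices (12): PR, PU, PV, QS, QT, QW, RU, RV, ST, SW, TW, UV
  2-simplices (8): PRU, PRV, PUV, QST, QSW, QTW, RUV, STW
  3-simplices (1): QSTW

Hence C_0 ≅ Z^8, C_1 ≅ Z^12, C_2 ≅ Z^8, C_3 ≅ Z^1.

The boundary map ∂_1: C_1 → C_0 sends each edge [p,q] (with p < q) to q − p. For instance
  ∂PR = R − P.
This gives a 8×12 integer matrix of rank 6; reducing to Smith normal form yields diagonal entries (1,1,1,1,1,1).

The boundary map ∂_2: C_2 → C_1 maps a triangle to the signed sum of its edges. For instance
  ∂QSW = SW − QW + QS,
  ∂QST = ST − QT + QS.
This gives a 12×8 integer matrix of rank 6; reducing to Smith normal form yields diagonal entries (1,1,1,1,1,1).

The boundary map ∂_3: C_3 → C_2 sends each 3-simplex σ to the alternating sum Σ_i (−1)^i (σ with its i-th vertex removed). For instance
  ∂QSTW = STW − QTW + QSW − QST.
The resulting 8×1 matrix has rank 1, and its Smith normal form has invariant factors (1).

Computing H_k = (kernel of ∂_k) / (image of ∂_{k+1}):

  H_0: rank C_0 − rank ∂_1 = 8 − 6 = 2, and the invariant factors of ∂_1 are all 1, so H_0 = Z^2.
  H_1: rank ker ∂_1 − rank ∂_2 = (12 − 6) − 6 = 0, and the invariant factors of ∂_2 are all 1, so H_1 = 0.
  H_2: rank ker ∂_2 − rank ∂_3 = (8 − 6) − 1 = 1, and the invariant factors of ∂_3 are all 1, so H_2 = Z.
  H_3: rank ker ∂_3 − rank ∂_4 = (1 − 1) − 0 = 0, and there is no ∂_4, so H_3 = 0.

As a check, the Euler characteristic is 8 − 12 + 8 − 1 = 3, which agrees with 2 − 0 + 1 − 0 = 3.
(K is a triangulation of the disjoint union of the 3-simplex and the 2-sphere S^2.)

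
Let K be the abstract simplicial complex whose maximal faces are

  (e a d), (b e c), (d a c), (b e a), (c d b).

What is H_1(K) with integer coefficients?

K has 5 vertices, 10 edges, 5 triangles.
rank ∂_1 = 4, rank ∂_2 = 5 ⇒ b_1 = 10 − 4 − 5 = 1; all invariant factors of ∂_2 are 1 so no torsion. So H_1 = Z.

H_1 ≅ Z.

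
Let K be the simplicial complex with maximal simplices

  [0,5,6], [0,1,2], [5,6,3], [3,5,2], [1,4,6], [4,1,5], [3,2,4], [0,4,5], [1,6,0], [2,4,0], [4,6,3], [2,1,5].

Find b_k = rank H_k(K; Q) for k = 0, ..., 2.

b_0 = 1, b_1 = 0, b_2 = 0.

We work with the vertex ordering 0 < 1 < 2 < 3 < 4 < 5 < 6. The simplices of K, each written with vertices in increasing order, are:

  0-simplices (7): [0], [1], [2], [3], [4], [5], [6]
  1-simplices (18): [0,1], [0,2], [0,4], [0,5], [0,6], [1,2], [1,4], [1,5], [1,6], [2,3], [2,4], [2,5], [3,4], [3,5], [3,6], [4,5], [4,6], [5,6]
  2-simplices (12): [0,1,2], [0,1,6], [0,2,4], [0,4,5], [0,5,6], [1,2,5], [1,4,5], [1,4,6], [2,3,4], [2,3,5], [3,4,6], [3,5,6]

Hence C_0 ≅ Z^7, C_1 ≅ Z^18, C_2 ≅ Z^12.

∂_1: C_1 → C_0 sends each edge [p,q] (with p < q) to q − p. For instance
  ∂[1,2] = [2] − [1].
This gives a 7×18 integer matrix of rank 6; reducing to Smith normal form yields diagonal entries (1,1,1,1,1,1).

∂_2: C_2 → C_1 sends each 2-simplex [p,q,r] to [q,r] − [p,r] + [p,q]. For instance
  ∂[1,2,5] = [2,5] − [1,5] + [1,2],
  ∂[2,3,4] = [3,4] − [2,4] + [2,3].
The resulting 18×12 matrix has rank 12, and its Smith normal form has invariant factors (1,1,1,1,1,1,1,1,1,1,1,2).

Computing H_k = (kernel of ∂_k) / (image of ∂_{k+1}):

  H_0: rank C_0 − rank ∂_1 = 7 − 6 = 1, and the invariant factors of ∂_1 are all 1, so H_0 ≅ Z.
  H_1: rank ker ∂_1 − rank ∂_2 = (18 − 6) − 12 = 0, and ∂_2 has invariant factor 2 > 1, so H_1 ≅ Z/2Z.
  H_2: rank ker ∂_2 − rank ∂_3 = (12 − 12) − 0 = 0, and there is no ∂_3, so H_2 ≅ 0.

As a check, the Euler characteristic is 7 − 18 + 12 = 1, which agrees with 1 − 0 + 0 = 1.
(K is a triangulation of the real projective plane RP^2.)

Hence the Betti numbers are b_0 = 1, b_1 = 0, b_2 = 0.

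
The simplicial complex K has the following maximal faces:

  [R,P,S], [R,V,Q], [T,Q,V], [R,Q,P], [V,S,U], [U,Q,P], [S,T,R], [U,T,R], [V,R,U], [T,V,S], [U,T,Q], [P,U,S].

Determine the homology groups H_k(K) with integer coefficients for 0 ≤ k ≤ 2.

Order the vertices as P < Q < R < S < T < U < V. Listing each simplex with vertices in this order, K has dimension 2 with simplices:

  0-simplices (7): P, Q, R, S, T, U, V
  1-simplices (18): PQ, PR, PS, PU, QR, QT, QU, QV, RS, RT, RU, RV, ST, SU, SV, TU, TV, UV
  2-simplices (12): PQR, PQU, PRS, PSU, QRV, QTU, QTV, RST, RTU, RUV, STV, SUV

giving chain groups C_0 ≅ Z^7, C_1 ≅ Z^18, C_2 ≅ Z^12.

Boundary ∂_1: C_1 → C_0 sends each edge [p,q] (with p < q) to q − p.
This gives a 7×18 integer matrix of rank 6; reducing to Smith normal form yields diagonal entries (1,1,1,1,1,1).

Boundary ∂_2: C_2 → C_1 maps a triangle to the signed sum of its edges. For instance
  ∂RST = ST − RT + RS,
  ∂PQU = QU − PU + PQ.
As a 18×12 matrix over Z this has rank 12, with invariant factors (1,1,1,1,1,1,1,1,1,1,1,2).

From H_k ≅ ker(∂_k) / im(∂_{k+1}) we obtain:

  H_0: rank C_0 − rank ∂_1 = 7 − 6 = 1, and the invariant factors of ∂_1 are all 1, so H_0 = Z.
  H_1: rank ker ∂_1 − rank ∂_2 = (18 − 6) − 12 = 0, and ∂_2 has invariant factor 2 > 1, so H_1 = Z/2.
  H_2: rank ker ∂_2 − rank ∂_3 = (12 − 12) − 0 = 0, and there is no ∂_3, so H_2 = 0.

(K is a triangulation of the real projective plane RP^2.)

H_0 = Z,  H_1 = Z/2,  H_2 = 0.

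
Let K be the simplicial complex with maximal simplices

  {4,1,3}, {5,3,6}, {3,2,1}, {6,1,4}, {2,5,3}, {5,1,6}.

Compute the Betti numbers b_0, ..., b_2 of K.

We work with the vertex ordering 1 < 2 < 3 < 4 < 5 < 6. The simplices of K, each written with vertices in increasing order, are:

  0-simplices (6): [1], [2], [3], [4], [5], [6]
  1-simplices (12): [1,2], [1,3], [1,4], [1,5], [1,6], [2,3], [2,5], [3,4], [3,5], [3,6], [4,6], [5,6]
  2-simplices (6): [1,2,3], [1,3,4], [1,4,6], [1,5,6], [2,3,5], [3,5,6]

so the chain groups are C_0 ≅ Z^6, C_1 ≅ Z^12, C_2 ≅ Z^6.

The boundary map ∂_1: C_1 → C_0 maps an edge to its endpoints' difference, ∂[p,q] = q − p. For instance
  ∂[5,6] = [6] − [5].
This gives a 6×12 integer matrix of rank 5; reducing to Smith normal form yields diagonal entries (1,1,1,1,1).

The boundary map ∂_2: C_2 → C_1 maps a triangle to the signed sum of its edges. For instance
  ∂[2,3,5] = [3,5] − [2,5] + [2,3],
  ∂[1,4,6] = [4,6] − [1,6] + [1,4].
As a 12×6 matrix over Z this has rank 6, with invariant factors (1,1,1,1,1,1).

From H_k ≅ ker(∂_k) / im(∂_{k+1}) we obtain:

  H_0: rank C_0 − rank ∂_1 = 6 − 5 = 1, and the invariant factors of ∂_1 are all 1, so H_0 = Z.
  H_1: rank ker ∂_1 − rank ∂_2 = (12 − 5) − 6 = 1, and the invariant factors of ∂_2 are all 1, so H_1 = Z.
  H_2: rank ker ∂_2 − rank ∂_3 = (6 − 6) − 0 = 0, and there is no ∂_3, so H_2 = 0.

(K is a triangulation of the cylinder S^1 x I.)

Hence the Betti numbers are b_0 = 1, b_1 = 1, b_2 = 0.

b_0 = 1, b_1 = 1, b_2 = 0.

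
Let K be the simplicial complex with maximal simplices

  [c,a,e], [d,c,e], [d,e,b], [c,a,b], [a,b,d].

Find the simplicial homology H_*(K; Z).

H_0 ≅ Z,  H_1 ≅ Z,  H_2 = 0.

Take the total order a < b < c < d < e on the vertex set. Then K (dimension 2) consists of the simplices:

  0-simplices (5): a, b, c, d, e
  1-simplices (10): ab, ac, ad, ae, bc, bd, be, cd, ce, de
  2-simplices (5): abc, abd, ace, bde, cde

so the chain groups are C_0 ≅ Z^5, C_1 ≅ Z^10, C_2 ≅ Z^5.

∂_1: C_1 → C_0 maps an edge to its endpoints' difference, ∂[p,q] = q − p. For instance
  ∂bd = d − b.
The 5×10 boundary matrix has rank 4 and Smith normal form diag(1,1,1,1).

Boundary ∂_2: C_2 → C_1 acts by ∂[p,q,r] = [q,r] − [p,r] + [p,q]. For instance
  ∂ace = ce − ae + ac,
  ∂cde = de − ce + cd.
This gives a 10×5 integer matrix of rank 5; reducing to Smith normal form yields diagonal entries (1,1,1,1,1).

Reading off H_k = ker ∂_k / im ∂_{k+1}:

  H_0: rank C_0 − rank ∂_1 = 5 − 4 = 1, and the invariant factors of ∂_1 are all 1, so H_0 = Z.
  H_1: rank ker ∂_1 − rank ∂_2 = (10 − 4) − 5 = 1, and the invariant factors of ∂_2 are all 1, so H_1 = Z.
  H_2: rank ker ∂_2 − rank ∂_3 = (5 − 5) − 0 = 0, and there is no ∂_3, so H_2 = 0.

(K is a triangulation of the Möbius band.)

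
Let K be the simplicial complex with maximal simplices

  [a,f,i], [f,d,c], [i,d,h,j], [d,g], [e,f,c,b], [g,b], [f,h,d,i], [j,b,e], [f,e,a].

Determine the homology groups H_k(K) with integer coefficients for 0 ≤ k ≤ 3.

H_0 = Z,  H_1 = Z^2,  H_2 = 0,  H_3 = 0.

We work with the vertex ordering a < b < c < d < e < f < g < h < i < j. The simplices of K, each written with vertices in increasing order, are:

  0-simplices (10): a, b, c, d, e, f, g, h, i, j
  1-simplices (23): ae, af, ai, bc, be, bf, bg, bj, cd, ce, cf, df, dg, dh, di, dj, ef, ej, fh, fi, hi, hj, ij
  2-simplices (15): aef, afi, bce, bcf, bef, bej, cdf, cef, dfh, dfi, dhi, dhj, dij, fhi, hij
  3-simplices (3): bcef, dfhi, dhij

Hence C_0 ≅ Z^10, C_1 ≅ Z^23, C_2 ≅ Z^15, C_3 ≅ Z^3.

∂_1: C_1 → C_0 maps an edge to its endpoints' difference, ∂[p,q] = q − p. For instance
  ∂bj = j − b.
As a 10×23 matrix over Z this has rank 9, with invariant factors (1,1,1,1,1,1,1,1,1).

Boundary ∂_2: C_2 → C_1 acts by ∂[p,q,r] = [q,r] − [p,r] + [p,q]. For instance
  ∂dfi = fi − di + df,
  ∂fhi = hi − fi + fh.
As a 23×15 matrix over Z this has rank 12, with invariant factors (1,1,1,1,1,1,1,1,1,1,1,1).

Boundary ∂_3: C_3 → C_2 sends each 3-simplex σ to the alternating sum Σ_i (−1)^i (σ with its i-th vertex removed). For instance
  ∂dhij = hij − dij + dhj − dhi,
  ∂bcef = cef − bef + bcf − bce.
The resulting 15×3 matrix has rank 3, and its Smith normal form has invariant factors (1,1,1).

Reading off H_k = ker ∂_k / im ∂_{k+1}:

  H_0: rank C_0 − rank ∂_1 = 10 − 9 = 1, and the invariant factors of ∂_1 are all 1, so H_0 ≅ Z.
  H_1: rank ker ∂_1 − rank ∂_2 = (23 − 9) − 12 = 2, and the invariant factors of ∂_2 are all 1, so H_1 ≅ Z^2.
  H_2: rank ker ∂_2 − rank ∂_3 = (15 − 12) − 3 = 0, and the invariant factors of ∂_3 are all 1, so H_2 ≅ 0.
  H_3: rank ker ∂_3 − rank ∂_4 = (3 − 3) − 0 = 0, and there is no ∂_4, so H_3 ≅ 0.

As a check, the Euler characteristic is 10 − 23 + 15 − 3 = -1, which agrees with 1 − 2 + 0 − 0 = -1.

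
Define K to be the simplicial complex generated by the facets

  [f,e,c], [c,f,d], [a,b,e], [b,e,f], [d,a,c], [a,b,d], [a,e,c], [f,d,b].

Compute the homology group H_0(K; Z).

H_0 ≅ Z.

Take the total order a < b < c < d < e < f on the vertex set. Then K (dimension 2) consists of the simplices:

  0-simplices (6): a, b, c, d, e, f
  1-simplices (12): ab, ac, ad, ae, bd, be, bf, cd, ce, cf, df, ef
  2-simplices (8): abd, abe, acd, ace, bdf, bef, cdf, cef

Hence C_0 ≅ Z^6, C_1 ≅ Z^12, C_2 ≅ Z^8.

The boundary map ∂_1: C_1 → C_0 is given by ∂[p,q] = [q] − [p].
The 6×12 boundary matrix has rank 5 and Smith normal form diag(1,1,1,1,1).

The boundary map ∂_2: C_2 → C_1 acts by ∂[p,q,r] = [q,r] − [p,r] + [p,q]. For instance
  ∂bef = ef − bf + be,
  ∂cdf = df − cf + cd.
As a 12×8 matrix over Z this has rank 7, with invariant factors (1,1,1,1,1,1,1).

Computing H_k = (kernel of ∂_k) / (image of ∂_{k+1}):

  H_0: rank C_0 − rank ∂_1 = 6 − 5 = 1, and the invariant factors of ∂_1 are all 1, so H_0 ≅ Z.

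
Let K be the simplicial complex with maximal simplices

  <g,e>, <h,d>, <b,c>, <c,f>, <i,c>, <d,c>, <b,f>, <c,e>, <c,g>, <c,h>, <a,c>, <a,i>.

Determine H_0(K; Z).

H_0 = Z.

Order the vertices as a < b < c < d < e < f < g < h < i. Listing each simplex with vertices in this order, K has dimension 1 with simplices:

  0-simplices (9): a, b, c, d, e, f, g, h, i
  1-simplices (12): ac, ai, bc, bf, cd, ce, cf, cg, ch, ci, dh, eg

Hence C_0 ≅ Z^9, C_1 ≅ Z^12.

Boundary ∂_1: C_1 → C_0 sends each edge [p,q] (with p < q) to q − p.
The resulting 9×12 matrix has rank 8, and its Smith normal form has invariant factors (1,1,1,1,1,1,1,1).

Now H_k = ker ∂_k / im ∂_{k+1}, so:

  H_0: rank C_0 − rank ∂_1 = 9 − 8 = 1, and the invariant factors of ∂_1 are all 1, so H_0 = Z.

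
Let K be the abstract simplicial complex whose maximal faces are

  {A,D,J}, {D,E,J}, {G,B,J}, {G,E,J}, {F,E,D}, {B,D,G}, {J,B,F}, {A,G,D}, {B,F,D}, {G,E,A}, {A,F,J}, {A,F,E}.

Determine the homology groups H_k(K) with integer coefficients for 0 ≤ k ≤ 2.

H_0 = Z,  H_1 = Z/2,  H_2 = 0.

Order the vertices as A < B < D < E < F < G < J. Listing each simplex with vertices in this order, K has dimension 2 with simplices:

  0-simplices (7): A, B, D, E, F, G, J
  1-simplices (18): AD, AE, AF, AG, AJ, BD, BF, BG, BJ, DE, DF, DG, DJ, EF, EG, EJ, FJ, GJ
  2-simplices (12): ADG, ADJ, AEF, AEG, AFJ, BDF, BDG, BFJ, BGJ, DEF, DEJ, EGJ

so the chain groups are C_0 ≅ Z^7, C_1 ≅ Z^18, C_2 ≅ Z^12.

Boundary ∂_1: C_1 → C_0 maps an edge to its endpoints' difference, ∂[p,q] = q − p.
This gives a 7×18 integer matrix of rank 6; reducing to Smith normal form yields diagonal entries (1,1,1,1,1,1).

The boundary map ∂_2: C_2 → C_1 maps a triangle to the signed sum of its edges. For instance
  ∂DEF = EF − DF + DE,
  ∂AFJ = FJ − AJ + AF.
This gives a 18×12 integer matrix of rank 12; reducing to Smith normal form yields diagonal entries (1,1,1,1,1,1,1,1,1,1,1,2).

From H_k ≅ ker(∂_k) / im(∂_{k+1}) we obtain:

  H_0: rank C_0 − rank ∂_1 = 7 − 6 = 1, and the invariant factors of ∂_1 are all 1, so H_0 = Z.
  H_1: rank ker ∂_1 − rank ∂_2 = (18 − 6) − 12 = 0, and ∂_2 has invariant factor 2 > 1, so H_1 = Z/2.
  H_2: rank ker ∂_2 − rank ∂_3 = (12 − 12) − 0 = 0, and there is no ∂_3, so H_2 = 0.

As a check, the Euler characteristic is 7 − 18 + 12 = 1, which agrees with 1 − 0 + 0 = 1.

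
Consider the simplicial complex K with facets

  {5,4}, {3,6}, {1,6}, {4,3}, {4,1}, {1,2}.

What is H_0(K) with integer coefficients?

We work with the vertex ordering 1 < 2 < 3 < 4 < 5 < 6. The simplices of K, each written with vertices in increasing order, are:

  0-simplices (6): [1], [2], [3], [4], [5], [6]
  1-simplices (6): [1,2], [1,4], [1,6], [3,4], [3,6], [4,5]

Hence C_0 ≅ Z^6, C_1 ≅ Z^6.

The boundary map ∂_1: C_1 → C_0 sends each edge [p,q] (with p < q) to q − p. For instance
  ∂[1,6] = [6] − [1].
The 6×6 boundary matrix has rank 5 and Smith normal form diag(1,1,1,1,1).

From H_k ≅ ker(∂_k) / im(∂_{k+1}) we obtain:

  H_0: rank C_0 − rank ∂_1 = 6 − 5 = 1, and the invariant factors of ∂_1 are all 1, so H_0 ≅ Z.

H_0 = Z.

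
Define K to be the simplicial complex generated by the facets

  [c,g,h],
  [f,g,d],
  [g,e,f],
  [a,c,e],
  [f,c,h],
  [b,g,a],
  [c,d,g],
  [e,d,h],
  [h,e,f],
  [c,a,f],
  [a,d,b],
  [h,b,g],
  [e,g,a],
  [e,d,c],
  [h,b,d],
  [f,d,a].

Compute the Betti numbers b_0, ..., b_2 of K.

Fix the vertex order a < b < c < d < e < f < g < h and write every simplex with vertices in increasing order. Then dim K = 2 and the simplices of K are:

  0-simplices (8): a, b, c, d, e, f, g, h
  1-simplices (24): ab, ac, ad, ae, af, ag, bd, bg, bh, cd, ce, cf, cg, ch, de, df, dg, dh, ef, eg, eh, fg, fh, gh
  2-simplices (16): abd, abg, ace, acf, adf, aeg, bdh, bgh, cde, cdg, cfh, cgh, deh, dfg, efg, efh

giving chain groups C_0 ≅ Z^8, C_1 ≅ Z^24, C_2 ≅ Z^16.

Boundary ∂_1: C_1 → C_0 is given by ∂[p,q] = [q] − [p]. For instance
  ∂bh = h − b.
This gives a 8×24 integer matrix of rank 7; reducing to Smith normal form yields diagonal entries (1,1,1,1,1,1,1).

Boundary ∂_2: C_2 → C_1 acts by ∂[p,q,r] = [q,r] − [p,r] + [p,q]. For instance
  ∂cfh = fh − ch + cf,
  ∂abd = bd − ad + ab.
This gives a 24×16 integer matrix of rank 15; reducing to Smith normal form yields diagonal entries (1,1,1,1,1,1,1,1,1,1,1,1,1,1,1).

Computing H_k = (kernel of ∂_k) / (image of ∂_{k+1}):

  H_0: rank C_0 − rank ∂_1 = 8 − 7 = 1, and the invariant factors of ∂_1 are all 1, so H_0 = Z.
  H_1: rank ker ∂_1 − rank ∂_2 = (24 − 7) − 15 = 2, and the invariant factors of ∂_2 are all 1, so H_1 = Z^2.
  H_2: rank ker ∂_2 − rank ∂_3 = (16 − 15) − 0 = 1, and there is no ∂_3, so H_2 = Z.

As a check, the Euler characteristic is 8 − 24 + 16 = 0, which agrees with 1 − 2 + 1 = 0.

Hence the Betti numbers are b_0 = 1, b_1 = 2, b_2 = 1.

b_0 = 1, b_1 = 2, b_2 = 1.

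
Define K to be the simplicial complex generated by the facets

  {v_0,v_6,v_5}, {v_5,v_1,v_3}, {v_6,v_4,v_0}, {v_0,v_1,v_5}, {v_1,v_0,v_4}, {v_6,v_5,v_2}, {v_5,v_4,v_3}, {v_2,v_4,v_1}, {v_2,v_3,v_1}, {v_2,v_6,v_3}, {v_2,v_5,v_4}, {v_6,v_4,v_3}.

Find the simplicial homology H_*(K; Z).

Take the total order v_0 < v_1 < v_2 < v_3 < v_4 < v_5 < v_6 on the vertex set. Then K (dimension 2) consists of the simplices:

  0-simplices (7): [v_0], [v_1], [v_2], [v_3], [v_4], [v_5], [v_6]
  1-simplices (18): (18 of them)
  2-simplices (12): (12 of them)

giving chain groups C_0 ≅ Z^7, C_1 ≅ Z^18, C_2 ≅ Z^12.

∂_1: C_1 → C_0 sends each edge [p,q] (with p < q) to q − p.
As a 7×18 matrix over Z this has rank 6, with invariant factors (1,1,1,1,1,1).

∂_2: C_2 → C_1 acts by ∂[p,q,r] = [q,r] − [p,r] + [p,q]. For instance
  ∂[v_2,v_3,v_6] = [v_3,v_6] − [v_2,v_6] + [v_2,v_3],
  ∂[v_0,v_1,v_5] = [v_1,v_5] − [v_0,v_5] + [v_0,v_1].
This gives a 18×12 integer matrix of rank 12; reducing to Smith normal form yields diagonal entries (1,1,1,1,1,1,1,1,1,1,1,2).

Now H_k = ker ∂_k / im ∂_{k+1}, so:

  H_0: rank C_0 − rank ∂_1 = 7 − 6 = 1, and the invariant factors of ∂_1 are all 1, so H_0 = Z.
  H_1: rank ker ∂_1 − rank ∂_2 = (18 − 6) − 12 = 0, and ∂_2 has invariant factor 2 > 1, so H_1 = Z_2.
  H_2: rank ker ∂_2 − rank ∂_3 = (12 − 12) − 0 = 0, and there is no ∂_3, so H_2 = 0.

H_0 ≅ Z,  H_1 ≅ Z_2,  H_2 = 0.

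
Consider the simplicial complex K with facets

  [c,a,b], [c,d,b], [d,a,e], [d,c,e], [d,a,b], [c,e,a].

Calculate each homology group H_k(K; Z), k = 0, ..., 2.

H_0 ≅ Z,  H_1 = 0,  H_2 ≅ Z.

K has 5 vertices, 9 edges, 6 triangles.
rank ∂_0 = 0, rank ∂_1 = 4 ⇒ b_0 = 5 − 0 − 4 = 1; all invariant factors of ∂_1 are 1 so no torsion. So H_0 ≅ Z.
rank ∂_1 = 4, rank ∂_2 = 5 ⇒ b_1 = 9 − 4 − 5 = 0; all invariant factors of ∂_2 are 1 so no torsion. So H_1 ≅ 0.
rank ∂_2 = 5, rank ∂_3 = 0 ⇒ b_2 = 6 − 5 − 0 = 1. So H_2 ≅ Z.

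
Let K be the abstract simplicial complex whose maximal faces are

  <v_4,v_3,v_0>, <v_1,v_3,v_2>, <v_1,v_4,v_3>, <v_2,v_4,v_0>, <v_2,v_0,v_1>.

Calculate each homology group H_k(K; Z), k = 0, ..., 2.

Take the total order v_0 < v_1 < v_2 < v_3 < v_4 on the vertex set. Then K (dimension 2) consists of the simplices:

  0-simplices (5): [v_0], [v_1], [v_2], [v_3], [v_4]
  1-simplices (10): [v_0,v_1], [v_0,v_2], [v_0,v_3], [v_0,v_4], [v_1,v_2], [v_1,v_3], [v_1,v_4], [v_2,v_3], [v_2,v_4], [v_3,v_4]
  2-simplices (5): [v_0,v_1,v_2], [v_0,v_2,v_4], [v_0,v_3,v_4], [v_1,v_2,v_3], [v_1,v_3,v_4]

so the chain groups are C_0 ≅ Z^5, C_1 ≅ Z^10, C_2 ≅ Z^5.

Boundary ∂_1: C_1 → C_0 maps an edge to its endpoints' difference, ∂[p,q] = q − p. For instance
  ∂[v_0,v_1] = [v_1] − [v_0].
As a 5×10 matrix over Z this has rank 4, with invariant factors (1,1,1,1).

∂_2: C_2 → C_1 maps a triangle to the signed sum of its edges. For instance
  ∂[v_0,v_3,v_4] = [v_3,v_4] − [v_0,v_4] + [v_0,v_3],
  ∂[v_1,v_2,v_3] = [v_2,v_3] − [v_1,v_3] + [v_1,v_2].
This gives a 10×5 integer matrix of rank 5; reducing to Smith normal form yields diagonal entries (1,1,1,1,1).

Computing H_k = (kernel of ∂_k) / (image of ∂_{k+1}):

  H_0: rank C_0 − rank ∂_1 = 5 − 4 = 1, and the invariant factors of ∂_1 are all 1, so H_0 = Z.
  H_1: rank ker ∂_1 − rank ∂_2 = (10 − 4) − 5 = 1, and the invariant factors of ∂_2 are all 1, so H_1 = Z.
  H_2: rank ker ∂_2 − rank ∂_3 = (5 − 5) − 0 = 0, and there is no ∂_3, so H_2 = 0.

As a check, the Euler characteristic is 5 − 10 + 5 = 0, which agrees with 1 − 1 + 0 = 0.

H_0 = Z,  H_1 = Z,  H_2 = 0.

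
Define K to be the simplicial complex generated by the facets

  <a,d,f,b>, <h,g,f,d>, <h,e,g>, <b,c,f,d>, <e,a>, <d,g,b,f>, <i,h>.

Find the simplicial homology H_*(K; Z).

H_0 = Z,  H_1 = Z,  H_2 = 0,  H_3 = 0.

Fix the vertex order a < b < c < d < e < f < g < h < i and write every simplex with vertices in increasing order. Then dim K = 3 and the simplices of K are:

  0-simplices (9): a, b, c, d, e, f, g, h, i
  1-simplices (19): ab, ad, ae, af, bc, bd, bf, bg, cd, cf, df, dg, dh, eg, eh, fg, fh, gh, hi
  2-simplices (14): abd, abf, adf, bcd, bcf, bdf, bdg, bfg, cdf, dfg, dfh, dgh, egh, fgh
  3-simplices (4): abdf, bcdf, bdfg, dfgh

Hence C_0 ≅ Z^9, C_1 ≅ Z^19, C_2 ≅ Z^14, C_3 ≅ Z^4.

Boundary ∂_1: C_1 → C_0 maps an edge to its endpoints' difference, ∂[p,q] = q − p. For instance
  ∂eh = h − e.
As a 9×19 matrix over Z this has rank 8, with invariant factors (1,1,1,1,1,1,1,1).

∂_2: C_2 → C_1 sends each 2-simplex [p,q,r] to [q,r] − [p,r] + [p,q]. For instance
  ∂bfg = fg − bg + bf,
  ∂bcf = cf − bf + bc.
As a 19×14 matrix over Z this has rank 10, with invariant factors (1,1,1,1,1,1,1,1,1,1).

Boundary ∂_3: C_3 → C_2 sends each 3-simplex σ to the alternating sum Σ_i (−1)^i (σ with its i-th vertex removed). For instance
  ∂bcdf = cdf − bdf + bcf − bcd,
  ∂dfgh = fgh − dgh + dfh − dfg.
As a 14×4 matrix over Z this has rank 4, with invariant factors (1,1,1,1).

From H_k ≅ ker(∂_k) / im(∂_{k+1}) we obtain:

  H_0: rank C_0 − rank ∂_1 = 9 − 8 = 1, and the invariant factors of ∂_1 are all 1, so H_0 = Z.
  H_1: rank ker ∂_1 − rank ∂_2 = (19 − 8) − 10 = 1, and the invariant factors of ∂_2 are all 1, so H_1 = Z.
  H_2: rank ker ∂_2 − rank ∂_3 = (14 − 10) − 4 = 0, and the invariant factors of ∂_3 are all 1, so H_2 = 0.
  H_3: rank ker ∂_3 − rank ∂_4 = (4 − 4) − 0 = 0, and there is no ∂_4, so H_3 = 0.

As a check, the Euler characteristic is 9 − 19 + 14 − 4 = 0, which agrees with 1 − 1 + 0 − 0 = 0.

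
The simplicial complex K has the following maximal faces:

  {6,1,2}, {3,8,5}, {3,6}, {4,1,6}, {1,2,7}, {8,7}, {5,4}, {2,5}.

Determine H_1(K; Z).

Take the total order 1 < 2 < 3 < 4 < 5 < 6 < 7 < 8 on the vertex set. Then K (dimension 2) consists of the simplices:

  0-simplices (8): [1], [2], [3], [4], [5], [6], [7], [8]
  1-simplices (14): [1,2], [1,4], [1,6], [1,7], [2,5], [2,6], [2,7], [3,5], [3,6], [3,8], [4,5], [4,6], [5,8], [7,8]
  2-simplices (4): [1,2,6], [1,2,7], [1,4,6], [3,5,8]

Hence C_0 ≅ Z^8, C_1 ≅ Z^14, C_2 ≅ Z^4.

Boundary ∂_1: C_1 → C_0 sends each edge [p,q] (with p < q) to q − p.
As a 8×14 matrix over Z this has rank 7, with invariant factors (1,1,1,1,1,1,1).

∂_2: C_2 → C_1 acts by ∂[p,q,r] = [q,r] − [p,r] + [p,q]. For instance
  ∂[1,2,7] = [2,7] − [1,7] + [1,2],
  ∂[3,5,8] = [5,8] − [3,8] + [3,5].
The resulting 14×4 matrix has rank 4, and its Smith normal form has invariant factors (1,1,1,1).

Now H_k = ker ∂_k / im ∂_{k+1}, so:

  H_1: rank ker ∂_1 − rank ∂_2 = (14 − 7) − 4 = 3, and the invariant factors of ∂_2 are all 1, so H_1 ≅ Z^3.

H_1 ≅ Z^3.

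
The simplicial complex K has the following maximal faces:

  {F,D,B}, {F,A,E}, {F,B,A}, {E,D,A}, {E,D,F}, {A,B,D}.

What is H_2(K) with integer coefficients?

H_2 ≅ Z.

Fix the vertex order A < B < D < E < F and write every simplex with vertices in increasing order. Then dim K = 2 and the simplices of K are:

  0-simplices (5): A, B, D, E, F
  1-simplices (9): AB, AD, AE, AF, BD, BF, DE, DF, EF
  2-simplices (6): ABD, ABF, ADE, AEF, BDF, DEF

giving chain groups C_0 ≅ Z^5, C_1 ≅ Z^9, C_2 ≅ Z^6.

The boundary map ∂_1: C_1 → C_0 maps an edge to its endpoints' difference, ∂[p,q] = q − p.
The 5×9 boundary matrix has rank 4 and Smith normal form diag(1,1,1,1).

∂_2: C_2 → C_1 acts by ∂[p,q,r] = [q,r] − [p,r] + [p,q]. For instance
  ∂ABF = BF − AF + AB,
  ∂DEF = EF − DF + DE.
This gives a 9×6 integer matrix of rank 5; reducing to Smith normal form yields diagonal entries (1,1,1,1,1).

Reading off H_k = ker ∂_k / im ∂_{k+1}:

  H_2: rank ker ∂_2 − rank ∂_3 = (6 − 5) − 0 = 1, and there is no ∂_3, so H_2 ≅ Z.

(K is a triangulation of the 2-sphere S^2.)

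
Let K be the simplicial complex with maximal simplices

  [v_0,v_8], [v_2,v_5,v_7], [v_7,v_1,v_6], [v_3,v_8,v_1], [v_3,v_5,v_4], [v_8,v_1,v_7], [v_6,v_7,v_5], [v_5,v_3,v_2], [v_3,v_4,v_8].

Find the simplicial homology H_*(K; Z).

H_0 = Z,  H_1 = Z,  H_2 = 0.

Order the vertices as v_0 < v_1 < v_2 < v_3 < v_4 < v_5 < v_6 < v_7 < v_8. Listing each simplex with vertices in this order, K has dimension 2 with simplices:

  0-simplices (9): [v_0], [v_1], [v_2], [v_3], [v_4], [v_5], [v_6], [v_7], [v_8]
  1-simplices (17): (17 of them)
  2-simplices (8): [v_1,v_3,v_8], [v_1,v_6,v_7], [v_1,v_7,v_8], [v_2,v_3,v_5], [v_2,v_5,v_7], [v_3,v_4,v_5], [v_3,v_4,v_8], [v_5,v_6,v_7]

giving chain groups C_0 ≅ Z^9, C_1 ≅ Z^17, C_2 ≅ Z^8.

Boundary ∂_1: C_1 → C_0 maps an edge to its endpoints' difference, ∂[p,q] = q − p. For instance
  ∂[v_1,v_8] = [v_8] − [v_1].
As a 9×17 matrix over Z this has rank 8, with invariant factors (1,1,1,1,1,1,1,1).

Boundary ∂_2: C_2 → C_1 sends each 2-simplex [p,q,r] to [q,r] − [p,r] + [p,q]. For instance
  ∂[v_1,v_3,v_8] = [v_3,v_8] − [v_1,v_8] + [v_1,v_3],
  ∂[v_1,v_7,v_8] = [v_7,v_8] − [v_1,v_8] + [v_1,v_7].
The resulting 17×8 matrix has rank 8, and its Smith normal form has invariant factors (1,1,1,1,1,1,1,1).

Reading off H_k = ker ∂_k / im ∂_{k+1}:

  H_0: rank C_0 − rank ∂_1 = 9 − 8 = 1, and the invariant factors of ∂_1 are all 1, so H_0 = Z.
  H_1: rank ker ∂_1 − rank ∂_2 = (17 − 8) − 8 = 1, and the invariant factors of ∂_2 are all 1, so H_1 = Z.
  H_2: rank ker ∂_2 − rank ∂_3 = (8 − 8) − 0 = 0, and there is no ∂_3, so H_2 = 0.

As a check, the Euler characteristic is 9 − 17 + 8 = 0, which agrees with 1 − 1 + 0 = 0.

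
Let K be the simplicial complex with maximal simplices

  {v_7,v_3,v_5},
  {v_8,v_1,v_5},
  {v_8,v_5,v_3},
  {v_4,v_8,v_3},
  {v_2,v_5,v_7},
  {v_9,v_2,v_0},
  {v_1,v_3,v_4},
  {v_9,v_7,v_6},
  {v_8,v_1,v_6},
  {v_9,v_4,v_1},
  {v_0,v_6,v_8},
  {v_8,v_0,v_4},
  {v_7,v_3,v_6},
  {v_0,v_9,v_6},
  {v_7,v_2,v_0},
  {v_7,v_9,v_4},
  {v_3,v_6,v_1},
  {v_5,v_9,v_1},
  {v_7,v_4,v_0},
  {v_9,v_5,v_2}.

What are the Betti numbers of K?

We work with the vertex ordering v_0 < v_1 < v_2 < v_3 < v_4 < v_5 < v_6 < v_7 < v_8 < v_9. The simplices of K, each written with vertices in increasing order, are:

  0-simplices (10): [v_0], [v_1], [v_2], [v_3], [v_4], [v_5], [v_6], [v_7], [v_8], [v_9]
  1-simplices (30): (30 of them)
  2-simplices (20): (20 of them)

so the chain groups are C_0 ≅ Z^10, C_1 ≅ Z^30, C_2 ≅ Z^20.

The boundary map ∂_1: C_1 → C_0 maps an edge to its endpoints' difference, ∂[p,q] = q − p. For instance
  ∂[v_4,v_9] = [v_9] − [v_4].
As a 10×30 matrix over Z this has rank 9, with invariant factors (1,1,1,1,1,1,1,1,1).

∂_2: C_2 → C_1 acts by ∂[p,q,r] = [q,r] − [p,r] + [p,q]. For instance
  ∂[v_1,v_5,v_9] = [v_5,v_9] − [v_1,v_9] + [v_1,v_5],
  ∂[v_3,v_6,v_7] = [v_6,v_7] − [v_3,v_7] + [v_3,v_6].
As a 30×20 matrix over Z this has rank 20, with invariant factors (1,1,1,1,1,1,1,1,1,1,1,1,1,1,1,1,1,1,1,2).

From H_k ≅ ker(∂_k) / im(∂_{k+1}) we obtain:

  H_0: rank C_0 − rank ∂_1 = 10 − 9 = 1, and the invariant factors of ∂_1 are all 1, so H_0 = Z.
  H_1: rank ker ∂_1 − rank ∂_2 = (30 − 9) − 20 = 1, and ∂_2 has invariant factor 2 > 1, so H_1 = Z × Z/2.
  H_2: rank ker ∂_2 − rank ∂_3 = (20 − 20) − 0 = 0, and there is no ∂_3, so H_2 = 0.

As a check, the Euler characteristic is 10 − 30 + 20 = 0, which agrees with 1 − 1 + 0 = 0.

Hence the Betti numbers are b_0 = 1, b_1 = 1, b_2 = 0.

b_0 = 1, b_1 = 1, b_2 = 0.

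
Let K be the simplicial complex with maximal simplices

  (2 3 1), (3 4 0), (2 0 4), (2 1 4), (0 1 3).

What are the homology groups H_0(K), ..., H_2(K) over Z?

Take the total order 0 < 1 < 2 < 3 < 4 on the vertex set. Then K (dimension 2) consists of the simplices:

  0-simplices (5): [0], [1], [2], [3], [4]
  1-simplices (10): [0,1], [0,2], [0,3], [0,4], [1,2], [1,3], [1,4], [2,3], [2,4], [3,4]
  2-simplices (5): [0,1,3], [0,2,4], [0,3,4], [1,2,3], [1,2,4]

so the chain groups are C_0 ≅ Z^5, C_1 ≅ Z^10, C_2 ≅ Z^5.

The boundary map ∂_1: C_1 → C_0 sends each edge [p,q] (with p < q) to q − p. For instance
  ∂[2,4] = [4] − [2].
As a 5×10 matrix over Z this has rank 4, with invariant factors (1,1,1,1).

The boundary map ∂_2: C_2 → C_1 sends each 2-simplex [p,q,r] to [q,r] − [p,r] + [p,q]. For instance
  ∂[0,2,4] = [2,4] − [0,4] + [0,2],
  ∂[0,3,4] = [3,4] − [0,4] + [0,3].
This gives a 10×5 integer matrix of rank 5; reducing to Smith normal form yields diagonal entries (1,1,1,1,1).

Reading off H_k = ker ∂_k / im ∂_{k+1}:

  H_0: rank C_0 − rank ∂_1 = 5 − 4 = 1, and the invariant factors of ∂_1 are all 1, so H_0 ≅ Z.
  H_1: rank ker ∂_1 − rank ∂_2 = (10 − 4) − 5 = 1, and the invariant factors of ∂_2 are all 1, so H_1 ≅ Z.
  H_2: rank ker ∂_2 − rank ∂_3 = (5 − 5) − 0 = 0, and there is no ∂_3, so H_2 ≅ 0.

As a check, the Euler characteristic is 5 − 10 + 5 = 0, which agrees with 1 − 1 + 0 = 0.
(K is a triangulation of the Möbius band.)

H_0 ≅ Z,  H_1 ≅ Z,  H_2 = 0.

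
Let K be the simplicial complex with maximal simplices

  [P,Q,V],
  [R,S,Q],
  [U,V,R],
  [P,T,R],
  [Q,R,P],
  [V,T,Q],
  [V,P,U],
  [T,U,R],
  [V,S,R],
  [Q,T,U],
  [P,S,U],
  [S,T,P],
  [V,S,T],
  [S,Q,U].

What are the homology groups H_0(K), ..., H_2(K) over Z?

Fix the vertex order P < Q < R < S < T < U < V and write every simplex with vertices in increasing order. Then dim K = 2 and the simplices of K are:

  0-simplices (7): P, Q, R, S, T, U, V
  1-simplices (21): PQ, PR, PS, PT, PU, PV, QR, QS, QT, QU, QV, RS, RT, RU, RV, ST, SU, SV, TU, TV, UV
  2-simplices (14): PQR, PQV, PRT, PST, PSU, PUV, QRS, QSU, QTU, QTV, RSV, RTU, RUV, STV

so the chain groups are C_0 ≅ Z^7, C_1 ≅ Z^21, C_2 ≅ Z^14.

The boundary map ∂_1: C_1 → C_0 maps an edge to its endpoints' difference, ∂[p,q] = q − p. For instance
  ∂QU = U − Q.
The resulting 7×21 matrix has rank 6, and its Smith normal form has invariant factors (1,1,1,1,1,1).

∂_2: C_2 → C_1 sends each 2-simplex [p,q,r] to [q,r] − [p,r] + [p,q]. For instance
  ∂QTU = TU − QU + QT,
  ∂QTV = TV − QV + QT.
This gives a 21×14 integer matrix of rank 13; reducing to Smith normal form yields diagonal entries (1,1,1,1,1,1,1,1,1,1,1,1,1).

Now H_k = ker ∂_k / im ∂_{k+1}, so:

  H_0: rank C_0 − rank ∂_1 = 7 − 6 = 1, and the invariant factors of ∂_1 are all 1, so H_0 = Z.
  H_1: rank ker ∂_1 − rank ∂_2 = (21 − 6) − 13 = 2, and the invariant factors of ∂_2 are all 1, so H_1 = Z^2.
  H_2: rank ker ∂_2 − rank ∂_3 = (14 − 13) − 0 = 1, and there is no ∂_3, so H_2 = Z.

As a check, the Euler characteristic is 7 − 21 + 14 = 0, which agrees with 1 − 2 + 1 = 0.
(K is a triangulation of the torus T^2.)

H_0 ≅ Z,  H_1 ≅ Z^2,  H_2 ≅ Z.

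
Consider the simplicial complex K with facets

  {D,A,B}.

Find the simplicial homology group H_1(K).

Take the total order A < B < D on the vertex set. Then K (dimension 2) consists of the simplices:

  0-simplices (3): A, B, D
  1-simplices (3): AB, AD, BD
  2-simplices (1): ABD

giving chain groups C_0 ≅ Z^3, C_1 ≅ Z^3, C_2 ≅ Z^1.

∂_1: C_1 → C_0 is given by ∂[p,q] = [q] − [p]. For instance
  ∂AB = B − A.
This gives a 3×3 integer matrix of rank 2; reducing to Smith normal form yields diagonal entries (1,1).

The boundary map ∂_2: C_2 → C_1 maps a triangle to the signed sum of its edges. For instance
  ∂ABD = BD − AD + AB.
The resulting 3×1 matrix has rank 1, and its Smith normal form has invariant factors (1).

Now H_k = ker ∂_k / im ∂_{k+1}, so:

  H_1: rank ker ∂_1 − rank ∂_2 = (3 − 2) − 1 = 0, and the invariant factors of ∂_2 are all 1, so H_1 ≅ 0.

(K is a triangulation of the 2-simplex.)

H_1 ≅ 0.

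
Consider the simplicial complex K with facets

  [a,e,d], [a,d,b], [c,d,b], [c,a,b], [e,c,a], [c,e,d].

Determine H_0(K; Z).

K has 5 vertices, 9 edges, 6 triangles.
rank ∂_0 = 0, rank ∂_1 = 4 ⇒ b_0 = 5 − 0 − 4 = 1; all invariant factors of ∂_1 are 1 so no torsion. So H_0 ≅ Z.

H_0 = Z.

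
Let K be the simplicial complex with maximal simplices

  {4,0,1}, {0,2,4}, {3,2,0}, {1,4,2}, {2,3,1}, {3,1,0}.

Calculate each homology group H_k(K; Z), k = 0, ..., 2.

Order the vertices as 0 < 1 < 2 < 3 < 4. Listing each simplex with vertices in this order, K has dimension 2 with simplices:

  0-simplices (5): [0], [1], [2], [3], [4]
  1-simplices (9): [0,1], [0,2], [0,3], [0,4], [1,2], [1,3], [1,4], [2,3], [2,4]
  2-simplices (6): [0,1,3], [0,1,4], [0,2,3], [0,2,4], [1,2,3], [1,2,4]

giving chain groups C_0 ≅ Z^5, C_1 ≅ Z^9, C_2 ≅ Z^6.

∂_1: C_1 → C_0 maps an edge to its endpoints' difference, ∂[p,q] = q − p.
As a 5×9 matrix over Z this has rank 4, with invariant factors (1,1,1,1).

Boundary ∂_2: C_2 → C_1 maps a triangle to the signed sum of its edges. For instance
  ∂[0,1,3] = [1,3] − [0,3] + [0,1],
  ∂[0,2,4] = [2,4] − [0,4] + [0,2].
As a 9×6 matrix over Z this has rank 5, with invariant factors (1,1,1,1,1).

Now H_k = ker ∂_k / im ∂_{k+1}, so:

  H_0: rank C_0 − rank ∂_1 = 5 − 4 = 1, and the invariant factors of ∂_1 are all 1, so H_0 = Z.
  H_1: rank ker ∂_1 − rank ∂_2 = (9 − 4) − 5 = 0, and the invariant factors of ∂_2 are all 1, so H_1 = 0.
  H_2: rank ker ∂_2 − rank ∂_3 = (6 − 5) − 0 = 1, and there is no ∂_3, so H_2 = Z.

H_0 ≅ Z,  H_1 = 0,  H_2 ≅ Z.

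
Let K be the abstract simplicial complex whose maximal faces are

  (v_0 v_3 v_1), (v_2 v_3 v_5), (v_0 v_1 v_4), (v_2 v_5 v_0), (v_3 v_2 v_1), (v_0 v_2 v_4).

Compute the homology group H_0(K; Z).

H_0 = Z.

K has 6 vertices, 12 edges, 6 triangles.
rank ∂_0 = 0, rank ∂_1 = 5 ⇒ b_0 = 6 − 0 − 5 = 1; all invariant factors of ∂_1 are 1 so no torsion. So H_0 = Z.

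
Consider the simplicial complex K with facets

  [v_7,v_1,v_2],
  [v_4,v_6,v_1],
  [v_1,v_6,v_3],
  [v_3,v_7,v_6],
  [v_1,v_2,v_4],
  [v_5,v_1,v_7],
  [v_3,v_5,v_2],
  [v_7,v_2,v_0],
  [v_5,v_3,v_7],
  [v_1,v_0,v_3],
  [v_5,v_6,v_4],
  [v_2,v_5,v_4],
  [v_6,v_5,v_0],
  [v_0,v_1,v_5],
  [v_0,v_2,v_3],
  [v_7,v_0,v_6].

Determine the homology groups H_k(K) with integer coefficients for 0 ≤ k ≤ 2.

H_0 ≅ Z,  H_1 ≅ Z^2,  H_2 ≅ Z.

Order the vertices as v_0 < v_1 < v_2 < v_3 < v_4 < v_5 < v_6 < v_7. Listing each simplex with vertices in this order, K has dimension 2 with simplices:

  0-simplices (8): [v_0], [v_1], [v_2], [v_3], [v_4], [v_5], [v_6], [v_7]
  1-simplices (24): (24 of them)
  2-simplices (16): (16 of them)

giving chain groups C_0 ≅ Z^8, C_1 ≅ Z^24, C_2 ≅ Z^16.

Boundary ∂_1: C_1 → C_0 sends each edge [p,q] (with p < q) to q − p.
The 8×24 boundary matrix has rank 7 and Smith normal form diag(1,1,1,1,1,1,1).

Boundary ∂_2: C_2 → C_1 sends each 2-simplex [p,q,r] to [q,r] − [p,r] + [p,q]. For instance
  ∂[v_2,v_3,v_5] = [v_3,v_5] − [v_2,v_5] + [v_2,v_3],
  ∂[v_3,v_5,v_7] = [v_5,v_7] − [v_3,v_7] + [v_3,v_5].
This gives a 24×16 integer matrix of rank 15; reducing to Smith normal form yields diagonal entries (1,1,1,1,1,1,1,1,1,1,1,1,1,1,1).

From H_k ≅ ker(∂_k) / im(∂_{k+1}) we obtain:

  H_0: rank C_0 − rank ∂_1 = 8 − 7 = 1, and the invariant factors of ∂_1 are all 1, so H_0 ≅ Z.
  H_1: rank ker ∂_1 − rank ∂_2 = (24 − 7) − 15 = 2, and the invariant factors of ∂_2 are all 1, so H_1 ≅ Z^2.
  H_2: rank ker ∂_2 − rank ∂_3 = (16 − 15) − 0 = 1, and there is no ∂_3, so H_2 ≅ Z.

As a check, the Euler characteristic is 8 − 24 + 16 = 0, which agrees with 1 − 2 + 1 = 0.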